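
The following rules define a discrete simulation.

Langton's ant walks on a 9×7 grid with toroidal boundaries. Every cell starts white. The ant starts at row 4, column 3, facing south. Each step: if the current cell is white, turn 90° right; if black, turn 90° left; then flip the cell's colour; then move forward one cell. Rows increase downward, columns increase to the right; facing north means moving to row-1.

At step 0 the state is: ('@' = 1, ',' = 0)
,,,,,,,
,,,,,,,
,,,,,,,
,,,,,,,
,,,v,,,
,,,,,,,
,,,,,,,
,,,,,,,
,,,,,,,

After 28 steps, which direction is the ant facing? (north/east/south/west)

[0] ,,,,,,,
,,,,,,,
,,,,,,,
,,,,,,,
,,,v,,,
,,,,,,,
,,,,,,,
,,,,,,,
,,,,,,,
[1] ,,,,,,,
,,,,,,,
,,,,,,,
,,,,,,,
,,<@,,,
,,,,,,,
,,,,,,,
,,,,,,,
,,,,,,,
[2] ,,,,,,,
,,,,,,,
,,,,,,,
,,^,,,,
,,@@,,,
,,,,,,,
,,,,,,,
,,,,,,,
,,,,,,,
[3] ,,,,,,,
,,,,,,,
,,,,,,,
,,@>,,,
,,@@,,,
,,,,,,,
,,,,,,,
,,,,,,,
,,,,,,,
[4] ,,,,,,,
,,,,,,,
,,,,,,,
,,@@,,,
,,@v,,,
,,,,,,,
,,,,,,,
,,,,,,,
,,,,,,,
[5] ,,,,,,,
,,,,,,,
,,,,,,,
,,@@,,,
,,@,>,,
,,,,,,,
,,,,,,,
,,,,,,,
,,,,,,,
[6] ,,,,,,,
,,,,,,,
,,,,,,,
,,@@,,,
,,@,@,,
,,,,v,,
,,,,,,,
,,,,,,,
,,,,,,,
[7] ,,,,,,,
,,,,,,,
,,,,,,,
,,@@,,,
,,@,@,,
,,,<@,,
,,,,,,,
,,,,,,,
,,,,,,,
[8] ,,,,,,,
,,,,,,,
,,,,,,,
,,@@,,,
,,@^@,,
,,,@@,,
,,,,,,,
,,,,,,,
,,,,,,,
[9] ,,,,,,,
,,,,,,,
,,,,,,,
,,@@,,,
,,@@>,,
,,,@@,,
,,,,,,,
,,,,,,,
,,,,,,,
[10] ,,,,,,,
,,,,,,,
,,,,,,,
,,@@^,,
,,@@,,,
,,,@@,,
,,,,,,,
,,,,,,,
,,,,,,,
[11] ,,,,,,,
,,,,,,,
,,,,,,,
,,@@@>,
,,@@,,,
,,,@@,,
,,,,,,,
,,,,,,,
,,,,,,,
[12] ,,,,,,,
,,,,,,,
,,,,,,,
,,@@@@,
,,@@,v,
,,,@@,,
,,,,,,,
,,,,,,,
,,,,,,,
[13] ,,,,,,,
,,,,,,,
,,,,,,,
,,@@@@,
,,@@<@,
,,,@@,,
,,,,,,,
,,,,,,,
,,,,,,,
[14] ,,,,,,,
,,,,,,,
,,,,,,,
,,@@^@,
,,@@@@,
,,,@@,,
,,,,,,,
,,,,,,,
,,,,,,,
[15] ,,,,,,,
,,,,,,,
,,,,,,,
,,@<,@,
,,@@@@,
,,,@@,,
,,,,,,,
,,,,,,,
,,,,,,,
[16] ,,,,,,,
,,,,,,,
,,,,,,,
,,@,,@,
,,@v@@,
,,,@@,,
,,,,,,,
,,,,,,,
,,,,,,,
[17] ,,,,,,,
,,,,,,,
,,,,,,,
,,@,,@,
,,@,>@,
,,,@@,,
,,,,,,,
,,,,,,,
,,,,,,,
[18] ,,,,,,,
,,,,,,,
,,,,,,,
,,@,^@,
,,@,,@,
,,,@@,,
,,,,,,,
,,,,,,,
,,,,,,,
[19] ,,,,,,,
,,,,,,,
,,,,,,,
,,@,@>,
,,@,,@,
,,,@@,,
,,,,,,,
,,,,,,,
,,,,,,,
[20] ,,,,,,,
,,,,,,,
,,,,,^,
,,@,@,,
,,@,,@,
,,,@@,,
,,,,,,,
,,,,,,,
,,,,,,,
[21] ,,,,,,,
,,,,,,,
,,,,,@>
,,@,@,,
,,@,,@,
,,,@@,,
,,,,,,,
,,,,,,,
,,,,,,,
[22] ,,,,,,,
,,,,,,,
,,,,,@@
,,@,@,v
,,@,,@,
,,,@@,,
,,,,,,,
,,,,,,,
,,,,,,,
[23] ,,,,,,,
,,,,,,,
,,,,,@@
,,@,@<@
,,@,,@,
,,,@@,,
,,,,,,,
,,,,,,,
,,,,,,,
[24] ,,,,,,,
,,,,,,,
,,,,,^@
,,@,@@@
,,@,,@,
,,,@@,,
,,,,,,,
,,,,,,,
,,,,,,,
[25] ,,,,,,,
,,,,,,,
,,,,<,@
,,@,@@@
,,@,,@,
,,,@@,,
,,,,,,,
,,,,,,,
,,,,,,,
[26] ,,,,,,,
,,,,^,,
,,,,@,@
,,@,@@@
,,@,,@,
,,,@@,,
,,,,,,,
,,,,,,,
,,,,,,,
[27] ,,,,,,,
,,,,@>,
,,,,@,@
,,@,@@@
,,@,,@,
,,,@@,,
,,,,,,,
,,,,,,,
,,,,,,,
[28] ,,,,,,,
,,,,@@,
,,,,@v@
,,@,@@@
,,@,,@,
,,,@@,,
,,,,,,,
,,,,,,,
,,,,,,,

south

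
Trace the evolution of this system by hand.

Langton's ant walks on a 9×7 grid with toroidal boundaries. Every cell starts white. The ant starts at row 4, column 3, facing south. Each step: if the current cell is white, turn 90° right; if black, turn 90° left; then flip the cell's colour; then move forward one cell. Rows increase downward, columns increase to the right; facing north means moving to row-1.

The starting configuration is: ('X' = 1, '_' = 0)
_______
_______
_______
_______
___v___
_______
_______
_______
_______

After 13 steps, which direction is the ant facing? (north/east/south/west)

gen 0: _______
_______
_______
_______
___v___
_______
_______
_______
_______
gen 1: _______
_______
_______
_______
__<X___
_______
_______
_______
_______
gen 2: _______
_______
_______
__^____
__XX___
_______
_______
_______
_______
gen 3: _______
_______
_______
__X>___
__XX___
_______
_______
_______
_______
gen 4: _______
_______
_______
__XX___
__Xv___
_______
_______
_______
_______
gen 5: _______
_______
_______
__XX___
__X_>__
_______
_______
_______
_______
gen 6: _______
_______
_______
__XX___
__X_X__
____v__
_______
_______
_______
gen 7: _______
_______
_______
__XX___
__X_X__
___<X__
_______
_______
_______
gen 8: _______
_______
_______
__XX___
__X^X__
___XX__
_______
_______
_______
gen 9: _______
_______
_______
__XX___
__XX>__
___XX__
_______
_______
_______
gen 10: _______
_______
_______
__XX^__
__XX___
___XX__
_______
_______
_______
gen 11: _______
_______
_______
__XXX>_
__XX___
___XX__
_______
_______
_______
gen 12: _______
_______
_______
__XXXX_
__XX_v_
___XX__
_______
_______
_______
gen 13: _______
_______
_______
__XXXX_
__XX<X_
___XX__
_______
_______
_______

west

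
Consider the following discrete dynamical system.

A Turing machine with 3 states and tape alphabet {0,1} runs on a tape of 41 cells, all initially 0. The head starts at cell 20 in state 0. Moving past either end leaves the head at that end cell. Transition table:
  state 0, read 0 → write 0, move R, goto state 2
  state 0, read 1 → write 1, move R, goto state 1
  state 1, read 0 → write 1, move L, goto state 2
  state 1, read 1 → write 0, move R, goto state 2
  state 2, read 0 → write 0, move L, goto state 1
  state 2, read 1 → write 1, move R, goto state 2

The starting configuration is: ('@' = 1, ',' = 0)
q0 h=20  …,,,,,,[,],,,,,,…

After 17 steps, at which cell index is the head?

5

k=0  q0 h=20  …,,,,,,[,],,,,,,…
k=1  q2 h=21  …,,,,,,[,],,,,,,…
k=2  q1 h=20  …,,,,,,[,],,,,,,…
k=3  q2 h=19  …,,,,,,[,]@,,,,,…
k=4  q1 h=18  …,,,,,,[,],@,,,,…
k=5  q2 h=17  …,,,,,,[,]@,@,,,…
k=6  q1 h=16  …,,,,,,[,],@,@,,…
k=7  q2 h=15  …,,,,,,[,]@,@,@,…
k=8  q1 h=14  …,,,,,,[,],@,@,@…
k=9  q2 h=13  …,,,,,,[,]@,@,@,…
k=10  q1 h=12  …,,,,,,[,],@,@,@…
k=11  q2 h=11  …,,,,,,[,]@,@,@,…
k=12  q1 h=10  …,,,,,,[,],@,@,@…
k=13  q2 h= 9  …,,,,,,[,]@,@,@,…
k=14  q1 h= 8  …,,,,,,[,],@,@,@…
k=15  q2 h= 7  …,,,,,,[,]@,@,@,…
k=16  q1 h= 6  |,,,,,,[,],@,@,@…
k=17  q2 h= 5  |,,,,,[,]@,@,@,…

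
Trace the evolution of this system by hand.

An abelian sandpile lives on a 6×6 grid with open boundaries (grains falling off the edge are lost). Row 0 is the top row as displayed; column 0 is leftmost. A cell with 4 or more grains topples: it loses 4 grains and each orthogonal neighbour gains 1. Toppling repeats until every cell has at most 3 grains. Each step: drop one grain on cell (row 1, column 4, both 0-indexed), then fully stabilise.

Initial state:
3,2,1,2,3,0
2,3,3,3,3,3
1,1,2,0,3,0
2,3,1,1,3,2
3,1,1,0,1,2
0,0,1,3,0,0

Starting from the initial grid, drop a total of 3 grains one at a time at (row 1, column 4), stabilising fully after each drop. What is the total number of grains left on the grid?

t=0: 3,2,1,2,3,0
2,3,3,3,3,3
1,1,2,0,3,0
2,3,1,1,3,2
3,1,1,0,1,2
0,0,1,3,0,0
t=1: 3,3,3,0,2,2
3,0,1,3,0,1
1,2,3,2,2,2
2,3,1,2,0,3
3,1,1,0,2,2
0,0,1,3,0,0
t=2: 3,3,3,0,2,2
3,0,1,3,1,1
1,2,3,2,2,2
2,3,1,2,0,3
3,1,1,0,2,2
0,0,1,3,0,0
t=3: 3,3,3,0,2,2
3,0,1,3,2,1
1,2,3,2,2,2
2,3,1,2,0,3
3,1,1,0,2,2
0,0,1,3,0,0

59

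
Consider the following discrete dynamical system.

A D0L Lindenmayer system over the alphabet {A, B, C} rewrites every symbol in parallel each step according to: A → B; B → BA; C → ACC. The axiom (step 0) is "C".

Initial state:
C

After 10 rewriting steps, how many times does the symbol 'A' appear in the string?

[0] C
[1] ACC
[2] BACCACC
[3] BABACCACCBACCACC
[4] BABBABACCACCBACCACCBABACCACCBACCACC
[5] BABBABABBABACCACCBACCACCBABACCACCBACCACCBABBABACCACCBACCACCBABACCACCBACCACC
[6] BABBABABBABBABABBABACCACCBACCACCBABACCACCBACCACCBABBABACCA…BACCACCBABACCACCBACCACCBABBABACCACCBACCACCBABACCACCBACCACC  (len 158)
[7] BABBABABBABBABABBABABBABBABABBABACCACCBACCACCBABACCACCBACC…BACCACCBABACCACCBACCACCBABBABACCACCBACCACCBABACCACCBACCACC  (len 329)
[8] BABBABABBABBABABBABABBABBABABBABBABABBABABBABBABABBABACCAC…BACCACCBABACCACCBACCACCBABBABACCACCBACCACCBABACCACCBACCACC  (len 679)
[9] BABBABABBABBABABBABABBABBABABBABBABABBABABBABBABABBABABBAB…BACCACCBABACCACCBACCACCBABBABACCACCBACCACCBABACCACCBACCACC  (len 1392)
[10] BABBABABBABBABABBABABBABBABABBABBABABBABABBABBABABBABABBAB…BACCACCBABACCACCBACCACCBABBABACCACCBACCACCBABACCACCBACCACC  (len 2839)

935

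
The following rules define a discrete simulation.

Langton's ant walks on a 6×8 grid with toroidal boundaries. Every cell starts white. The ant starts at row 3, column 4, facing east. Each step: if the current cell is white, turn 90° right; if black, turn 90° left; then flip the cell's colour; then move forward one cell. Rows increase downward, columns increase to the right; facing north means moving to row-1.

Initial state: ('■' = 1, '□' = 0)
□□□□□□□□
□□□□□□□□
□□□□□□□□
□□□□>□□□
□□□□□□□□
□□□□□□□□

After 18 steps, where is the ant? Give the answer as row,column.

2,3

step 0: □□□□□□□□
□□□□□□□□
□□□□□□□□
□□□□>□□□
□□□□□□□□
□□□□□□□□
step 1: □□□□□□□□
□□□□□□□□
□□□□□□□□
□□□□■□□□
□□□□v□□□
□□□□□□□□
step 2: □□□□□□□□
□□□□□□□□
□□□□□□□□
□□□□■□□□
□□□<■□□□
□□□□□□□□
step 3: □□□□□□□□
□□□□□□□□
□□□□□□□□
□□□^■□□□
□□□■■□□□
□□□□□□□□
step 4: □□□□□□□□
□□□□□□□□
□□□□□□□□
□□□■>□□□
□□□■■□□□
□□□□□□□□
step 5: □□□□□□□□
□□□□□□□□
□□□□^□□□
□□□■□□□□
□□□■■□□□
□□□□□□□□
step 6: □□□□□□□□
□□□□□□□□
□□□□■>□□
□□□■□□□□
□□□■■□□□
□□□□□□□□
step 7: □□□□□□□□
□□□□□□□□
□□□□■■□□
□□□■□v□□
□□□■■□□□
□□□□□□□□
step 8: □□□□□□□□
□□□□□□□□
□□□□■■□□
□□□■<■□□
□□□■■□□□
□□□□□□□□
step 9: □□□□□□□□
□□□□□□□□
□□□□^■□□
□□□■■■□□
□□□■■□□□
□□□□□□□□
step 10: □□□□□□□□
□□□□□□□□
□□□<□■□□
□□□■■■□□
□□□■■□□□
□□□□□□□□
step 11: □□□□□□□□
□□□^□□□□
□□□■□■□□
□□□■■■□□
□□□■■□□□
□□□□□□□□
step 12: □□□□□□□□
□□□■>□□□
□□□■□■□□
□□□■■■□□
□□□■■□□□
□□□□□□□□
step 13: □□□□□□□□
□□□■■□□□
□□□■v■□□
□□□■■■□□
□□□■■□□□
□□□□□□□□
step 14: □□□□□□□□
□□□■■□□□
□□□<■■□□
□□□■■■□□
□□□■■□□□
□□□□□□□□
step 15: □□□□□□□□
□□□■■□□□
□□□□■■□□
□□□v■■□□
□□□■■□□□
□□□□□□□□
step 16: □□□□□□□□
□□□■■□□□
□□□□■■□□
□□□□>■□□
□□□■■□□□
□□□□□□□□
step 17: □□□□□□□□
□□□■■□□□
□□□□^■□□
□□□□□■□□
□□□■■□□□
□□□□□□□□
step 18: □□□□□□□□
□□□■■□□□
□□□<□■□□
□□□□□■□□
□□□■■□□□
□□□□□□□□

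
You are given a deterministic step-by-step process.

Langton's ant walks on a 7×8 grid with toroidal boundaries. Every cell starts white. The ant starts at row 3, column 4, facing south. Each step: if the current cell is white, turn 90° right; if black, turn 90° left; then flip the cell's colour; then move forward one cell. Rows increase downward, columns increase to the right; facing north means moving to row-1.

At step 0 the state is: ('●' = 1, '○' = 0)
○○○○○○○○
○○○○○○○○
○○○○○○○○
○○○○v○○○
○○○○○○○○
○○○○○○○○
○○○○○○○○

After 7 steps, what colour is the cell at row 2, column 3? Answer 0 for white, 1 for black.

1

step 0: ○○○○○○○○
○○○○○○○○
○○○○○○○○
○○○○v○○○
○○○○○○○○
○○○○○○○○
○○○○○○○○
step 1: ○○○○○○○○
○○○○○○○○
○○○○○○○○
○○○<●○○○
○○○○○○○○
○○○○○○○○
○○○○○○○○
step 2: ○○○○○○○○
○○○○○○○○
○○○^○○○○
○○○●●○○○
○○○○○○○○
○○○○○○○○
○○○○○○○○
step 3: ○○○○○○○○
○○○○○○○○
○○○●>○○○
○○○●●○○○
○○○○○○○○
○○○○○○○○
○○○○○○○○
step 4: ○○○○○○○○
○○○○○○○○
○○○●●○○○
○○○●v○○○
○○○○○○○○
○○○○○○○○
○○○○○○○○
step 5: ○○○○○○○○
○○○○○○○○
○○○●●○○○
○○○●○>○○
○○○○○○○○
○○○○○○○○
○○○○○○○○
step 6: ○○○○○○○○
○○○○○○○○
○○○●●○○○
○○○●○●○○
○○○○○v○○
○○○○○○○○
○○○○○○○○
step 7: ○○○○○○○○
○○○○○○○○
○○○●●○○○
○○○●○●○○
○○○○<●○○
○○○○○○○○
○○○○○○○○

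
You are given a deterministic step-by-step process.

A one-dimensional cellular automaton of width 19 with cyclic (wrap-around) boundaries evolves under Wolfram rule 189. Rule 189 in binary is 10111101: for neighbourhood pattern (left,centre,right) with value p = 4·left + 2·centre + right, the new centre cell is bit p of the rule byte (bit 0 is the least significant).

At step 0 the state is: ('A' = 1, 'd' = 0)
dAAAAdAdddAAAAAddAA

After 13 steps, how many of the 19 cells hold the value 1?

16

gen 0: dAAAAdAdddAAAAAddAA
gen 1: AAAAdAAAAdAAAAdAdAd
gen 2: AAAdAAAAdAAAAdAAAAA
gen 3: AAdAAAAdAAAAdAAAAAA
gen 4: AdAAAAdAAAAdAAAAAAA
gen 5: dAAAAdAAAAdAAAAAAAA
gen 6: AAAAdAAAAdAAAAAAAAd
gen 7: AAAdAAAAdAAAAAAAAdA
gen 8: AAdAAAAdAAAAAAAAdAA
gen 9: AdAAAAdAAAAAAAAdAAA
gen 10: dAAAAdAAAAAAAAdAAAA
gen 11: AAAAdAAAAAAAAdAAAAd
gen 12: AAAdAAAAAAAAdAAAAdA
gen 13: AAdAAAAAAAAdAAAAdAA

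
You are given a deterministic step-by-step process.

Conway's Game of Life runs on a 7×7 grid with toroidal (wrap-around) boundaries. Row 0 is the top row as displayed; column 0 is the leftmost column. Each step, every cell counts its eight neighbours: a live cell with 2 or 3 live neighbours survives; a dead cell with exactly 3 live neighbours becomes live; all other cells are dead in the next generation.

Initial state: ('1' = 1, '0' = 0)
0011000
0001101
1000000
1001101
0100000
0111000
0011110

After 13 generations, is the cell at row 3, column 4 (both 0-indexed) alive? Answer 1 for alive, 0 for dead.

1

[0] 0011000
0001101
1000000
1001101
0100000
0111000
0011110
[1] 0000000
0011100
1000000
1100001
0100100
0100000
0000000
[2] 0001000
0001000
1011001
0100001
0110000
0000000
0000000
[3] 0000000
0001100
1111001
0001001
1110000
0000000
0000000
[4] 0000000
1101100
1100011
0001001
1110000
0100000
0000000
[5] 0000000
0110110
0101010
0000010
1110000
1110000
0000000
[6] 0000000
0111110
0101011
1000101
1010001
1010000
0100000
[7] 0101100
1101011
0100000
0011100
0001010
1010001
0100000
[8] 0101111
0101011
0100011
0011100
0100011
1110001
0101000
[9] 0101001
0101000
0100001
0111100
0000111
0000011
0001000
[10] 1001100
0100000
0100100
0111101
1010001
0000001
1010111
[11] 1011100
1111100
0100110
0000101
0010001
0001000
1100100
[12] 0000011
1000001
0100001
1001101
0001010
1111000
1100100
[13] 0100010
0000000
0100000
1011101
0000010
1001001
0001110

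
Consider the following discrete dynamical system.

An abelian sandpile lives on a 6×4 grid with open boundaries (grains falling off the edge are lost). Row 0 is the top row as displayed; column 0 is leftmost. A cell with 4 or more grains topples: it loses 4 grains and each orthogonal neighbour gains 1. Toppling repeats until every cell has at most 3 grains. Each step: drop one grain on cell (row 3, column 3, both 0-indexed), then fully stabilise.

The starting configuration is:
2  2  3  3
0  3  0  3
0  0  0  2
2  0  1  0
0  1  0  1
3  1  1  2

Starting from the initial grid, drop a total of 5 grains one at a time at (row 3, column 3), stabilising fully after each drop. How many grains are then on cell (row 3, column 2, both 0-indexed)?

gen 0: 2  2  3  3
0  3  0  3
0  0  0  2
2  0  1  0
0  1  0  1
3  1  1  2
gen 1: 2  2  3  3
0  3  0  3
0  0  0  2
2  0  1  1
0  1  0  1
3  1  1  2
gen 2: 2  2  3  3
0  3  0  3
0  0  0  2
2  0  1  2
0  1  0  1
3  1  1  2
gen 3: 2  2  3  3
0  3  0  3
0  0  0  2
2  0  1  3
0  1  0  1
3  1  1  2
gen 4: 2  2  3  3
0  3  0  3
0  0  0  3
2  0  2  0
0  1  0  2
3  1  1  2
gen 5: 2  2  3  3
0  3  0  3
0  0  0  3
2  0  2  1
0  1  0  2
3  1  1  2

2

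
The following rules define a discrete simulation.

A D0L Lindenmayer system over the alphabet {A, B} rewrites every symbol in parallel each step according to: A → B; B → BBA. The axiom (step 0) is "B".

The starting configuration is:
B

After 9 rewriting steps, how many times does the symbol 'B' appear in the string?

2378

0) B
1) BBA
2) BBABBAB
3) BBABBABBBABBABBBA
4) BBABBABBBABBABBBABBABBABBBABBABBBABBABBAB
5) BBABBABBBABBABBBABBABBABBBABBABBBABBABBABBBABBABBBABBABBBABBABBABBBABBABBBABBABBABBBABBABBBABBABBBA
6) BBABBABBBABBABBBABBABBABBBABBABBBABBABBABBBABBABBBABBABBBA…BBABBABBBABBABBBABBABBABBBABBABBBABBABBABBBABBABBBABBABBAB  (len 239)
7) BBABBABBBABBABBBABBABBABBBABBABBBABBABBABBBABBABBBABBABBBA…BBABBABBBABBABBBABBABBABBBABBABBBABBABBABBBABBABBBABBABBBA  (len 577)
8) BBABBABBBABBABBBABBABBABBBABBABBBABBABBABBBABBABBBABBABBBA…BBABBABBBABBABBBABBABBABBBABBABBBABBABBABBBABBABBBABBABBAB  (len 1393)
9) BBABBABBBABBABBBABBABBABBBABBABBBABBABBABBBABBABBBABBABBBA…BBABBABBBABBABBBABBABBABBBABBABBBABBABBABBBABBABBBABBABBBA  (len 3363)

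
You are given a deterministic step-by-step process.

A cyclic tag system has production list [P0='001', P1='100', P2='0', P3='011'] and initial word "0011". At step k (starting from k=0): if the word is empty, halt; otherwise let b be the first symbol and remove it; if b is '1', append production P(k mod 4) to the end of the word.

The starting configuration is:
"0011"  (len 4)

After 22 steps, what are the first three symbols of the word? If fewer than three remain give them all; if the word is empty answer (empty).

11

t=0: "0011"  (len 4)
t=1: "011"  (len 3)
t=2: "11"  (len 2)
t=3: "10"  (len 2)
t=4: "0011"  (len 4)
t=5: "011"  (len 3)
t=6: "11"  (len 2)
t=7: "10"  (len 2)
t=8: "0011"  (len 4)
t=9: "011"  (len 3)
t=10: "11"  (len 2)
t=11: "10"  (len 2)
t=12: "0011"  (len 4)
t=13: "011"  (len 3)
t=14: "11"  (len 2)
t=15: "10"  (len 2)
t=16: "0011"  (len 4)
t=17: "011"  (len 3)
t=18: "11"  (len 2)
t=19: "10"  (len 2)
t=20: "0011"  (len 4)
t=21: "011"  (len 3)
t=22: "11"  (len 2)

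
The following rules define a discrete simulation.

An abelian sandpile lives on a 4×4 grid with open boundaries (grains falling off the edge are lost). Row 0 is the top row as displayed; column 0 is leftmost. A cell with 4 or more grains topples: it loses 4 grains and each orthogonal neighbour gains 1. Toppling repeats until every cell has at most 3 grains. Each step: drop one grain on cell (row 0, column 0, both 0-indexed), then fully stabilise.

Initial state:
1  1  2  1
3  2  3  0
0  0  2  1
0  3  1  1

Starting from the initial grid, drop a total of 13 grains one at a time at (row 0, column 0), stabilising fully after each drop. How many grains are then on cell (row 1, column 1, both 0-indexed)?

2

[0] 1  1  2  1
3  2  3  0
0  0  2  1
0  3  1  1
[1] 2  1  2  1
3  2  3  0
0  0  2  1
0  3  1  1
[2] 3  1  2  1
3  2  3  0
0  0  2  1
0  3  1  1
[3] 1  2  2  1
0  3  3  0
1  0  2  1
0  3  1  1
[4] 2  2  2  1
0  3  3  0
1  0  2  1
0  3  1  1
[5] 3  2  2  1
0  3  3  0
1  0  2  1
0  3  1  1
[6] 0  3  2  1
1  3  3  0
1  0  2  1
0  3  1  1
[7] 1  3  2  1
1  3  3  0
1  0  2  1
0  3  1  1
[8] 2  3  2  1
1  3  3  0
1  0  2  1
0  3  1  1
[9] 3  3  2  1
1  3  3  0
1  0  2  1
0  3  1  1
[10] 1  2  0  2
3  1  1  1
1  1  3  1
0  3  1  1
[11] 2  2  0  2
3  1  1  1
1  1  3  1
0  3  1  1
[12] 3  2  0  2
3  1  1  1
1  1  3  1
0  3  1  1
[13] 1  3  0  2
0  2  1  1
2  1  3  1
0  3  1  1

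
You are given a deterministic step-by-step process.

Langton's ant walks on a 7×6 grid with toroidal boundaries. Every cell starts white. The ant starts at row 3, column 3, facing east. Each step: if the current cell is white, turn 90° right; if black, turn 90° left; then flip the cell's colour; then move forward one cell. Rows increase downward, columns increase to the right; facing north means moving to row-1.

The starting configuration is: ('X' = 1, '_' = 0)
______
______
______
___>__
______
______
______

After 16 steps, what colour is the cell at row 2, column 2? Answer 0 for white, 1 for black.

k=0  ______
______
______
___>__
______
______
______
k=1  ______
______
______
___X__
___v__
______
______
k=2  ______
______
______
___X__
__<X__
______
______
k=3  ______
______
______
__^X__
__XX__
______
______
k=4  ______
______
______
__X>__
__XX__
______
______
k=5  ______
______
___^__
__X___
__XX__
______
______
k=6  ______
______
___X>_
__X___
__XX__
______
______
k=7  ______
______
___XX_
__X_v_
__XX__
______
______
k=8  ______
______
___XX_
__X<X_
__XX__
______
______
k=9  ______
______
___^X_
__XXX_
__XX__
______
______
k=10  ______
______
__<_X_
__XXX_
__XX__
______
______
k=11  ______
__^___
__X_X_
__XXX_
__XX__
______
______
k=12  ______
__X>__
__X_X_
__XXX_
__XX__
______
______
k=13  ______
__XX__
__XvX_
__XXX_
__XX__
______
______
k=14  ______
__XX__
__<XX_
__XXX_
__XX__
______
______
k=15  ______
__XX__
___XX_
__vXX_
__XX__
______
______
k=16  ______
__XX__
___XX_
___>X_
__XX__
______
______

0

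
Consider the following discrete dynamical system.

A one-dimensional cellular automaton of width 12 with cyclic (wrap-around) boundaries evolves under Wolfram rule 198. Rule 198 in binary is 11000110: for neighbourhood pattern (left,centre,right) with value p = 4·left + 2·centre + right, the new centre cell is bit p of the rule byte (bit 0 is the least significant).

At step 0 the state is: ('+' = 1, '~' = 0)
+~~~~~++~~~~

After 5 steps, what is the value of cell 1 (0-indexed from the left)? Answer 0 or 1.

0) +~~~~~++~~~~
1) +~~~~+~+~~~+
2) +~~~++~+~~+~
3) +~~+~+~+~++~
4) +~++~+~+~~+~
5) +~~+~+~+~++~

0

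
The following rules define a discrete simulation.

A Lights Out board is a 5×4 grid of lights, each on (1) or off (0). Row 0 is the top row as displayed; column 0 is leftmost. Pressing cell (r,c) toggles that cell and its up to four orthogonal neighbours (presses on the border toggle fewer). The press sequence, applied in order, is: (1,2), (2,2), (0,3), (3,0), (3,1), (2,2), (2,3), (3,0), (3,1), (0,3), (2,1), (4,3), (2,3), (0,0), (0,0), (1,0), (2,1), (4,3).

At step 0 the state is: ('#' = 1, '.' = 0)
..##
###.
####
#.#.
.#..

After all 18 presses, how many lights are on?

t=0: ..##
###.
####
#.#.
.#..
t=1: ...#
#..#
##.#
#.#.
.#..
t=2: ...#
#.##
#.#.
#...
.#..
t=3: ..#.
#.#.
#.#.
#...
.#..
t=4: ..#.
#.#.
..#.
.#..
##..
t=5: ..#.
#.#.
.##.
#.#.
#...
t=6: ..#.
#...
...#
#...
#...
t=7: ..#.
#..#
..#.
#..#
#...
t=8: ..#.
#..#
#.#.
.#.#
....
t=9: ..#.
#..#
###.
#.##
.#..
t=10: ...#
#...
###.
#.##
.#..
t=11: ...#
##..
....
####
.#..
t=12: ...#
##..
....
###.
.###
t=13: ...#
##.#
..##
####
.###
t=14: ##.#
.#.#
..##
####
.###
t=15: ...#
##.#
..##
####
.###
t=16: #..#
...#
#.##
####
.###
t=17: #..#
.#.#
.#.#
#.##
.###
t=18: #..#
.#.#
.#.#
#.#.
.#..

9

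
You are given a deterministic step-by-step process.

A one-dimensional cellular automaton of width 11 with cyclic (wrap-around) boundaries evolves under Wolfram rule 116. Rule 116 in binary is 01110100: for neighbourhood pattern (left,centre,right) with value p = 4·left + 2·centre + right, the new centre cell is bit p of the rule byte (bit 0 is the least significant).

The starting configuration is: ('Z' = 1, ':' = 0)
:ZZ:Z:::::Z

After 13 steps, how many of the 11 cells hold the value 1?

gen 0: :ZZ:Z:::::Z
gen 1: Z:ZZZZ::::Z
gen 2: ZZ:::ZZ::::
gen 3: :ZZ:::ZZ:::
gen 4: ::ZZ:::ZZ::
gen 5: :::ZZ:::ZZ:
gen 6: ::::ZZ:::ZZ
gen 7: Z::::ZZ:::Z
gen 8: ZZ::::ZZ:::
gen 9: :ZZ::::ZZ::
gen 10: ::ZZ::::ZZ:
gen 11: :::ZZ::::ZZ
gen 12: Z:::ZZ::::Z
gen 13: ZZ:::ZZ::::

4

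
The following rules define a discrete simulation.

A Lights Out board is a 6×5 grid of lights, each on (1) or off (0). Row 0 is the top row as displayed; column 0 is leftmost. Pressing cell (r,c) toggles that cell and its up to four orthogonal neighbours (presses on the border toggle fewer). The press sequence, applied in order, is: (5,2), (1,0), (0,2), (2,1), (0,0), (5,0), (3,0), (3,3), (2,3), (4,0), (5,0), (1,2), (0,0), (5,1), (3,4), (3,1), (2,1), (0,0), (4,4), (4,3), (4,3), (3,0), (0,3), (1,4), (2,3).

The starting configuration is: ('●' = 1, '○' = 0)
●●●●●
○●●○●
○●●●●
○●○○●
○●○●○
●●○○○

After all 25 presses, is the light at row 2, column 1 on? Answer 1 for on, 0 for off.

[0] ●●●●●
○●●○●
○●●●●
○●○○●
○●○●○
●●○○○
[1] ●●●●●
○●●○●
○●●●●
○●○○●
○●●●○
●○●●○
[2] ○●●●●
●○●○●
●●●●●
○●○○●
○●●●○
●○●●○
[3] ○○○○●
●○○○●
●●●●●
○●○○●
○●●●○
●○●●○
[4] ○○○○●
●●○○●
○○○●●
○○○○●
○●●●○
●○●●○
[5] ●●○○●
○●○○●
○○○●●
○○○○●
○●●●○
●○●●○
[6] ●●○○●
○●○○●
○○○●●
○○○○●
●●●●○
○●●●○
[7] ●●○○●
○●○○●
●○○●●
●●○○●
○●●●○
○●●●○
[8] ●●○○●
○●○○●
●○○○●
●●●●○
○●●○○
○●●●○
[9] ●●○○●
○●○●●
●○●●○
●●●○○
○●●○○
○●●●○
[10] ●●○○●
○●○●●
●○●●○
○●●○○
●○●○○
●●●●○
[11] ●●○○●
○●○●●
●○●●○
○●●○○
○○●○○
○○●●○
[12] ●●●○●
○○●○●
●○○●○
○●●○○
○○●○○
○○●●○
[13] ○○●○●
●○●○●
●○○●○
○●●○○
○○●○○
○○●●○
[14] ○○●○●
●○●○●
●○○●○
○●●○○
○●●○○
●●○●○
[15] ○○●○●
●○●○●
●○○●●
○●●●●
○●●○●
●●○●○
[16] ○○●○●
●○●○●
●●○●●
●○○●●
○○●○●
●●○●○
[17] ○○●○●
●●●○●
○○●●●
●●○●●
○○●○●
●●○●○
[18] ●●●○●
○●●○●
○○●●●
●●○●●
○○●○●
●●○●○
[19] ●●●○●
○●●○●
○○●●●
●●○●○
○○●●○
●●○●●
[20] ●●●○●
○●●○●
○○●●●
●●○○○
○○○○●
●●○○●
[21] ●●●○●
○●●○●
○○●●●
●●○●○
○○●●○
●●○●●
[22] ●●●○●
○●●○●
●○●●●
○○○●○
●○●●○
●●○●●
[23] ●●○●○
○●●●●
●○●●●
○○○●○
●○●●○
●●○●●
[24] ●●○●●
○●●○○
●○●●○
○○○●○
●○●●○
●●○●●
[25] ●●○●●
○●●●○
●○○○●
○○○○○
●○●●○
●●○●●

0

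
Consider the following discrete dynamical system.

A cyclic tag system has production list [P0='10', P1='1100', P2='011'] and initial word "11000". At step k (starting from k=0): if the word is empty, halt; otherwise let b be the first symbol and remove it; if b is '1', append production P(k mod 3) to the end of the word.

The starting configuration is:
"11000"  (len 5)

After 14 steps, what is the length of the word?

13

t=0: "11000"  (len 5)
t=1: "100010"  (len 6)
t=2: "000101100"  (len 9)
t=3: "00101100"  (len 8)
t=4: "0101100"  (len 7)
t=5: "101100"  (len 6)
t=6: "01100011"  (len 8)
t=7: "1100011"  (len 7)
t=8: "1000111100"  (len 10)
t=9: "000111100011"  (len 12)
t=10: "00111100011"  (len 11)
t=11: "0111100011"  (len 10)
t=12: "111100011"  (len 9)
t=13: "1110001110"  (len 10)
t=14: "1100011101100"  (len 13)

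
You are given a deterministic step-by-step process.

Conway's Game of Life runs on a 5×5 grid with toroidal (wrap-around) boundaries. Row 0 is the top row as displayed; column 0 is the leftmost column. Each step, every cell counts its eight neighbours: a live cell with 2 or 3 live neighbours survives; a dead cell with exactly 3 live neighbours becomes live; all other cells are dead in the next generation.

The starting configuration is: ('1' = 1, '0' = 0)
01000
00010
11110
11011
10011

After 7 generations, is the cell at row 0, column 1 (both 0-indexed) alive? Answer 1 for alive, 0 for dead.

0

0) 01000
00010
11110
11011
10011
1) 10110
10011
00000
00000
00010
2) 11100
11110
00001
00000
00111
3) 00000
00010
11111
00001
10111
4) 00100
11010
11100
00000
10011
5) 00100
10011
10101
00110
00011
6) 10100
10100
10100
11100
00001
7) 10011
10111
10111
10111
00111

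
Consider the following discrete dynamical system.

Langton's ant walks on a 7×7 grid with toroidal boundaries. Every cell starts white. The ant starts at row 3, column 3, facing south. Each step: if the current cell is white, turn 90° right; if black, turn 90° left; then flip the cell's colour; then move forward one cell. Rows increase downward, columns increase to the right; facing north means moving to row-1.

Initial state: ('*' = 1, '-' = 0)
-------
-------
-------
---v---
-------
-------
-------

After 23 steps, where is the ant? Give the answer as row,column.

2,5

[0] -------
-------
-------
---v---
-------
-------
-------
[1] -------
-------
-------
--<*---
-------
-------
-------
[2] -------
-------
--^----
--**---
-------
-------
-------
[3] -------
-------
--*>---
--**---
-------
-------
-------
[4] -------
-------
--**---
--*v---
-------
-------
-------
[5] -------
-------
--**---
--*->--
-------
-------
-------
[6] -------
-------
--**---
--*-*--
----v--
-------
-------
[7] -------
-------
--**---
--*-*--
---<*--
-------
-------
[8] -------
-------
--**---
--*^*--
---**--
-------
-------
[9] -------
-------
--**---
--**>--
---**--
-------
-------
[10] -------
-------
--**^--
--**---
---**--
-------
-------
[11] -------
-------
--***>-
--**---
---**--
-------
-------
[12] -------
-------
--****-
--**-v-
---**--
-------
-------
[13] -------
-------
--****-
--**<*-
---**--
-------
-------
[14] -------
-------
--**^*-
--****-
---**--
-------
-------
[15] -------
-------
--*<-*-
--****-
---**--
-------
-------
[16] -------
-------
--*--*-
--*v**-
---**--
-------
-------
[17] -------
-------
--*--*-
--*->*-
---**--
-------
-------
[18] -------
-------
--*-^*-
--*--*-
---**--
-------
-------
[19] -------
-------
--*-*>-
--*--*-
---**--
-------
-------
[20] -------
-----^-
--*-*--
--*--*-
---**--
-------
-------
[21] -------
-----*>
--*-*--
--*--*-
---**--
-------
-------
[22] -------
-----**
--*-*-v
--*--*-
---**--
-------
-------
[23] -------
-----**
--*-*<*
--*--*-
---**--
-------
-------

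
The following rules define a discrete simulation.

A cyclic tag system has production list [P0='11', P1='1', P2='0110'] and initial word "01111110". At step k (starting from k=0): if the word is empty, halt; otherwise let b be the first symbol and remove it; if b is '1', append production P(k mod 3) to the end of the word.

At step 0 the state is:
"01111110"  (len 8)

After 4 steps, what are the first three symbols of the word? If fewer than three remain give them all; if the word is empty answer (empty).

t=0: "01111110"  (len 8)
t=1: "1111110"  (len 7)
t=2: "1111101"  (len 7)
t=3: "1111010110"  (len 10)
t=4: "11101011011"  (len 11)

111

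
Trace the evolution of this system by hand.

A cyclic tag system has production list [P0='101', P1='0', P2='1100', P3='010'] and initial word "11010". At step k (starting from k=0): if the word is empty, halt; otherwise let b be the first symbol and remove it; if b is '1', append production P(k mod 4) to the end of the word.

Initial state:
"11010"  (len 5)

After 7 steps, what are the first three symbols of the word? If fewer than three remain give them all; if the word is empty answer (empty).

k=0  "11010"  (len 5)
k=1  "1010101"  (len 7)
k=2  "0101010"  (len 7)
k=3  "101010"  (len 6)
k=4  "01010010"  (len 8)
k=5  "1010010"  (len 7)
k=6  "0100100"  (len 7)
k=7  "100100"  (len 6)

100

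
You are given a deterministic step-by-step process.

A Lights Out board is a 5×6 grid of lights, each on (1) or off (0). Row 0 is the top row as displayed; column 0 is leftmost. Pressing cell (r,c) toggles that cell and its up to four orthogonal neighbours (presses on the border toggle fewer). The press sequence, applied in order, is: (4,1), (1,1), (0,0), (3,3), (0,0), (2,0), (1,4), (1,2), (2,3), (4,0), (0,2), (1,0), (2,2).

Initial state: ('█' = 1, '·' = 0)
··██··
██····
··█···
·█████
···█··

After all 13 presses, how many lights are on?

12

[0] ··██··
██····
··█···
·█████
···█··
[1] ··██··
██····
··█···
··████
████··
[2] ·███··
··█···
·██···
··████
████··
[3] █·██··
█·█···
·██···
··████
████··
[4] █·██··
█·█···
·███··
·····█
███···
[5] ·███··
··█···
·███··
·····█
███···
[6] ·███··
█·█···
█·██··
█····█
███···
[7] ·████·
█·████
█·███·
█····█
███···
[8] ·█·██·
██··██
█··██·
█····█
███···
[9] ·█·██·
██·███
█·█···
█··█·█
███···
[10] ·█·██·
██·███
█·█···
···█·█
··█···
[11] ··█·█·
██████
█·█···
···█·█
··█···
[12] █·█·█·
··████
··█···
···█·█
··█···
[13] █·█·█·
···███
·█·█··
··██·█
··█···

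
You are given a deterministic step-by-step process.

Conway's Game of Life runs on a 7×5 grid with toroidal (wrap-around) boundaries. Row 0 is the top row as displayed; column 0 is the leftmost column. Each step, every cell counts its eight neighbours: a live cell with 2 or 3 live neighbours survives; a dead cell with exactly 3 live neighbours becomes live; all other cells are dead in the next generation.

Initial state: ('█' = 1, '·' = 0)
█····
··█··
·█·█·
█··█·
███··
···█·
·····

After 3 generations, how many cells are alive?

11

[0] █····
··█··
·█·█·
█··█·
███··
···█·
·····
[1] ·····
·██··
·█·██
█··█·
████·
·██··
·····
[2] ·····
████·
·█·██
·····
█··█·
█··█·
·····
[3] ·██··
██·█·
·█·██
█·██·
·····
·····
·····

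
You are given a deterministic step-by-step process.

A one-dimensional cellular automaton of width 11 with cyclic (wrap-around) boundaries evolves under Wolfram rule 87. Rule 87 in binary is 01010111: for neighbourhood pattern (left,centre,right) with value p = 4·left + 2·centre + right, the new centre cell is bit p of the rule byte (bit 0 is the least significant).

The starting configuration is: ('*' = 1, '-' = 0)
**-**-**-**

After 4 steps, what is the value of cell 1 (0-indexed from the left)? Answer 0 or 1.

step 0: **-**-**-**
step 1: -*--*--*---
step 2: ***********
step 3: -----------
step 4: ***********

1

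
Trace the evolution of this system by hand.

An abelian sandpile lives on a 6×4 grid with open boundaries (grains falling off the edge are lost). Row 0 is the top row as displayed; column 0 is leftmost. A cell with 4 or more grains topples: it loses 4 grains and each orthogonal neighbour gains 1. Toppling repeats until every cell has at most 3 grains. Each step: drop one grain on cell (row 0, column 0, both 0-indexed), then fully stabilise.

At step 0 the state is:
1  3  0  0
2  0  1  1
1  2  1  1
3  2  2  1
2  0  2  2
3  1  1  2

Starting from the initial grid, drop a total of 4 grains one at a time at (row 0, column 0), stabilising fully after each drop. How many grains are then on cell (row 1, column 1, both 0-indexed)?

t=0: 1  3  0  0
2  0  1  1
1  2  1  1
3  2  2  1
2  0  2  2
3  1  1  2
t=1: 2  3  0  0
2  0  1  1
1  2  1  1
3  2  2  1
2  0  2  2
3  1  1  2
t=2: 3  3  0  0
2  0  1  1
1  2  1  1
3  2  2  1
2  0  2  2
3  1  1  2
t=3: 1  0  1  0
3  1  1  1
1  2  1  1
3  2  2  1
2  0  2  2
3  1  1  2
t=4: 2  0  1  0
3  1  1  1
1  2  1  1
3  2  2  1
2  0  2  2
3  1  1  2

1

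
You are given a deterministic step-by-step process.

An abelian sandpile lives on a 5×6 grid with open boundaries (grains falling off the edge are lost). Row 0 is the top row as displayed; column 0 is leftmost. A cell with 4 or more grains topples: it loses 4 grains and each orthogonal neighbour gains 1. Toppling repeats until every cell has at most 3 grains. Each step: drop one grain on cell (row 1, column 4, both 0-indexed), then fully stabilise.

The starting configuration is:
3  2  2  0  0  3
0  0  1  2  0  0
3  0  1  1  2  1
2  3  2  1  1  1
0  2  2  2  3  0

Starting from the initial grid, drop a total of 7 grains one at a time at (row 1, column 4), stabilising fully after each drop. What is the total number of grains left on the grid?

47

k=0  3  2  2  0  0  3
0  0  1  2  0  0
3  0  1  1  2  1
2  3  2  1  1  1
0  2  2  2  3  0
k=1  3  2  2  0  0  3
0  0  1  2  1  0
3  0  1  1  2  1
2  3  2  1  1  1
0  2  2  2  3  0
k=2  3  2  2  0  0  3
0  0  1  2  2  0
3  0  1  1  2  1
2  3  2  1  1  1
0  2  2  2  3  0
k=3  3  2  2  0  0  3
0  0  1  2  3  0
3  0  1  1  2  1
2  3  2  1  1  1
0  2  2  2  3  0
k=4  3  2  2  0  1  3
0  0  1  3  0  1
3  0  1  1  3  1
2  3  2  1  1  1
0  2  2  2  3  0
k=5  3  2  2  0  1  3
0  0  1  3  1  1
3  0  1  1  3  1
2  3  2  1  1  1
0  2  2  2  3  0
k=6  3  2  2  0  1  3
0  0  1  3  2  1
3  0  1  1  3  1
2  3  2  1  1  1
0  2  2  2  3  0
k=7  3  2  2  0  1  3
0  0  1  3  3  1
3  0  1  1  3  1
2  3  2  1  1  1
0  2  2  2  3  0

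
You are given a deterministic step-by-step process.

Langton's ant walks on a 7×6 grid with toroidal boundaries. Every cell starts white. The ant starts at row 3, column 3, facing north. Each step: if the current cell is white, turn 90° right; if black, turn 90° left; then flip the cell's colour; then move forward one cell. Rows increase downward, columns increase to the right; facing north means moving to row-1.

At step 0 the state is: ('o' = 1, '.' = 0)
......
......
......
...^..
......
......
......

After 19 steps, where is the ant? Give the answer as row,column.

step 0: ......
......
......
...^..
......
......
......
step 1: ......
......
......
...o>.
......
......
......
step 2: ......
......
......
...oo.
....v.
......
......
step 3: ......
......
......
...oo.
...<o.
......
......
step 4: ......
......
......
...^o.
...oo.
......
......
step 5: ......
......
......
..<.o.
...oo.
......
......
step 6: ......
......
..^...
..o.o.
...oo.
......
......
step 7: ......
......
..o>..
..o.o.
...oo.
......
......
step 8: ......
......
..oo..
..ovo.
...oo.
......
......
step 9: ......
......
..oo..
..<oo.
...oo.
......
......
step 10: ......
......
..oo..
...oo.
..voo.
......
......
step 11: ......
......
..oo..
...oo.
.<ooo.
......
......
step 12: ......
......
..oo..
.^.oo.
.oooo.
......
......
step 13: ......
......
..oo..
.o>oo.
.oooo.
......
......
step 14: ......
......
..oo..
.oooo.
.ovoo.
......
......
step 15: ......
......
..oo..
.oooo.
.o.>o.
......
......
step 16: ......
......
..oo..
.oo^o.
.o..o.
......
......
step 17: ......
......
..oo..
.o<.o.
.o..o.
......
......
step 18: ......
......
..oo..
.o..o.
.ov.o.
......
......
step 19: ......
......
..oo..
.o..o.
.<o.o.
......
......

4,1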